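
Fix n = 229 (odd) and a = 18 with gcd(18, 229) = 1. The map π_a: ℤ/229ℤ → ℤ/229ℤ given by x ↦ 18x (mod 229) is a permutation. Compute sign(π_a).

-1

Trace 211: π^k(211) = [211, 134, 122, 135, 140, 1, 18] for k=0..6.
The orbit structure of x ↦ 18x mod 229: 20 orbits of sizes [12, 12, 12, 12, 12, 12, 12, 12, 12, 12, 12, 12, 12, 12, 12, 12, 12, 12, 12, 1].
n − c = 229 − 20 = 209; sign = (−1)^209 = -1.
Check: (18/229) = -1 by Zolotarev.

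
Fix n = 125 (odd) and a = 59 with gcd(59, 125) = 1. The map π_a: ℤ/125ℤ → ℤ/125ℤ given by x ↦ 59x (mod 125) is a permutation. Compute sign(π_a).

+1

Start at x=116: 116 → 94 → 46 → 89 → 1 → 59 → 106 → … (one orbit).
Cycle lengths of π_59 on ℤ/125ℤ: [50, 50, 10, 10, 2, 2, 1]; 7 cycles in total.
7 cycles on 125: each ℓ→(−1)^(ℓ−1), product (−1)^118 = +1.
Check: (59/125) = +1 by Zolotarev.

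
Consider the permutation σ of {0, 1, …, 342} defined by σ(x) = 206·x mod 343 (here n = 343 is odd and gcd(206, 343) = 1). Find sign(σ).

Trace 89: π^k(89) = [89, 155, 31, 212, 111, 228, 320] for k=0..6.
Cycle type of π: 294 + 42 + 6 + 1; total 4 cycles.
n − c = 343 − 4 = 339; sign = (−1)^339 = -1.
Via Zolotarev, sign(π_{206}) = (206|343) = -1.

-1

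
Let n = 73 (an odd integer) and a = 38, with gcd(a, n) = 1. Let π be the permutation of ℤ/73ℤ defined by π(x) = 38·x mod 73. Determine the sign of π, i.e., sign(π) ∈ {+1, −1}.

Trace 12: π^k(12) = [12, 18, 27, 4, 6, 9, 50] for k=0..6.
Cycle lengths of π_38 on ℤ/73ℤ: [36, 36, 1]; 3 cycles in total.
3 cycles on 73: each ℓ→(−1)^(ℓ−1), product (−1)^70 = +1.
Via Zolotarev, sign(π_{38}) = (38|73) = +1.

+1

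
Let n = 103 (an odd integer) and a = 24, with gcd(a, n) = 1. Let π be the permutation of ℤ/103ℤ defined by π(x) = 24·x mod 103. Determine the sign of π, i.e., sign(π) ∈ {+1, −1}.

Trace 76: π^k(76) = [76, 73, 1, 24, 61, 22, 13] for k=0..6.
Decompose π into cycles: lengths [34, 34, 34, 1] (4 cycles, including the fixed point 0).
103 − 4 = 99 transpositions; sign(π) = (−1)^99 = -1.
Check: (24/103) = -1 by Zolotarev.

-1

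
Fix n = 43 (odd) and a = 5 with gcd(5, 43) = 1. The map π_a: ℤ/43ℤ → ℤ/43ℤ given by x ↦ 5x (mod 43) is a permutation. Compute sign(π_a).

-1

Trace 40: π^k(40) = [40, 28, 11, 12, 17, 42, 38] for k=0..6.
The orbit structure of x ↦ 5x mod 43: 2 orbits of sizes [42, 1].
Σ(ℓ_i−1) = 43−2 = 41; sign = (−1)^41 = -1.
Zolotarev: (5|43) = -1, matching the cycle-count sign.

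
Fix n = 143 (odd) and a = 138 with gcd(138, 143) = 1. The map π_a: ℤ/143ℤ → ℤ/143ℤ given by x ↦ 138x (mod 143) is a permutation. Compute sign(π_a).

+1

Orbit of 138 under x↦138x: [138, 25, 18, 53, 21, 38, 96]… (length divides ord_143(138)).
Decompose π into cycles: lengths [20, 20, 20, 20, 20, 20, 10, 4, 4, 4, 1] (11 cycles, including the fixed point 0).
11 cycles on 143: each ℓ→(−1)^(ℓ−1), product (−1)^132 = +1.
The Jacobi symbol (138|143) = +1 (Zolotarev) agrees.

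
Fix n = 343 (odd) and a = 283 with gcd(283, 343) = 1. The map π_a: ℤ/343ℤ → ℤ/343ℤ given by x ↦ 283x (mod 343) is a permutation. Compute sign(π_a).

-1

Trace 283: π^k(283) = [283, 170, 90, 88, 208, 211, 31] for k=0..6.
Decompose π into cycles: lengths [294, 42, 6, 1] (4 cycles, including the fixed point 0).
343 − 4 = 339 transpositions; sign(π) = (−1)^339 = -1.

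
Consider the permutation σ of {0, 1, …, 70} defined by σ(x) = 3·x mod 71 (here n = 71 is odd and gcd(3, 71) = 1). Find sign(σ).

+1

Start at x=6: 6 → 18 → 54 → 20 → 60 → 38 → 43 → … (one orbit).
Cycle lengths of π_3 on ℤ/71ℤ: [35, 35, 1]; 3 cycles in total.
n − c = 71 − 3 = 68; sign = (−1)^68 = +1.
Check: (3/71) = +1 by Zolotarev.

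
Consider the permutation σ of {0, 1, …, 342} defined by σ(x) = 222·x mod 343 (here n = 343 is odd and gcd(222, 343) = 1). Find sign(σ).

-1

Orbit of 128 under x↦222x: [128, 290, 239, 236, 256, 237, 135]… (length divides ord_343(222)).
Cycle lengths of π_222 on ℤ/343ℤ: [294, 42, 6, 1]; 4 cycles in total.
With 4 cycles on 343 points, sign = (−1)^{343−4} = -1.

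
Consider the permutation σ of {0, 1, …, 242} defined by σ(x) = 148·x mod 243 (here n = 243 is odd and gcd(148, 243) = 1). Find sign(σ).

+1

Trace 58: π^k(58) = [58, 79, 28, 13, 223, 199, 49] for k=0..6.
The orbit structure of x ↦ 148x mod 243: 11 orbits of sizes [81, 81, 27, 27, 9, 9, 3, 3, 1, 1, 1].
Σ(ℓ_i−1) = 243−11 = 232; sign = (−1)^232 = +1.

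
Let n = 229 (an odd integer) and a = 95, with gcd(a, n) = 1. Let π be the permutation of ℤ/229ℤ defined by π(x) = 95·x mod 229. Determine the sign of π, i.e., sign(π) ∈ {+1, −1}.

+1

Start at x=135: 135 → 1 → 95 → 94 → 228 → 134 → 135 (one orbit).
Cycle lengths of π_95 on ℤ/229ℤ: [6, 6, 6, 6, 6, 6, 6, 6, 6, 6, 6, 6, 6, 6, 6, 6, 6, 6, 6, 6, 6, 6, 6, 6, 6, 6, 6, 6, 6, 6, 6, 6, 6, 6, 6, 6, 6, 6, 1]; 39 cycles in total.
229 − 39 = 190 transpositions; sign(π) = (−1)^190 = +1.
(95|229)_J = +1 (Zolotarev's lemma cross-check).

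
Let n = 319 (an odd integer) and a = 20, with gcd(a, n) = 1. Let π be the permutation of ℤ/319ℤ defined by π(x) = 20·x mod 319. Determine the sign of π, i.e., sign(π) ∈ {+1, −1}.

Start at x=168: 168 → 170 → 210 → 53 → 103 → 146 → 49 → … (one orbit).
π_20 has 15 disjoint cycles with lengths [35, 35, 35, 35, 35, 35, 35, 35, 7, 7, 7, 7, 5, 5, 1] on {0,…,318}.
Σ(ℓ_i−1) = 319−15 = 304; sign = (−1)^304 = +1.
The Jacobi symbol (20|319) = +1 (Zolotarev) agrees.

+1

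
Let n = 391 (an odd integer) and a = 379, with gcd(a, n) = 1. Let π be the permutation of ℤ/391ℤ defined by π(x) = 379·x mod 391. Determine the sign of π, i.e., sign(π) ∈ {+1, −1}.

+1

Trace 337: π^k(337) = [337, 257, 44, 254, 80, 213, 181] for k=0..6.
π_379 has 5 disjoint cycles with lengths [176, 176, 22, 16, 1] on {0,…,390}.
5 cycles on 391: each ℓ→(−1)^(ℓ−1), product (−1)^386 = +1.
Via Zolotarev, sign(π_{379}) = (379|391) = +1.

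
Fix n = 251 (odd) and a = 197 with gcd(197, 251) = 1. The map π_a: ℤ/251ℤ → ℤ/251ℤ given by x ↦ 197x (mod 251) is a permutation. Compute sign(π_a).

Start at x=48: 48 → 169 → 161 → 91 → 106 → 49 → 115 → … (one orbit).
3 cycles of lengths [125, 125, 1].
Σ(ℓ_i−1) = 251−3 = 248; sign = (−1)^248 = +1.

+1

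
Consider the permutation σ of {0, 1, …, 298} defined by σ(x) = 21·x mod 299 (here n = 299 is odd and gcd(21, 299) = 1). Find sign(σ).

+1

Start at x=144: 144 → 34 → 116 → 44 → 27 → 268 → 246 → … (one orbit).
11 cycles of lengths [44, 44, 44, 44, 44, 44, 22, 4, 4, 4, 1].
sign(π) = (−1)^{n − #cycles} = (−1)^{299−11} = (−1)^288 = +1.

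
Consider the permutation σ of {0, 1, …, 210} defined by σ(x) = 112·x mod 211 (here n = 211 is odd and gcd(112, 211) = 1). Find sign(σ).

-1

Start at x=112: 112 → 95 → 90 → 163 → 110 → 82 → 111 → … (one orbit).
Cycle lengths of π_112 on ℤ/211ℤ: [210, 1]; 2 cycles in total.
Σ(ℓ_i−1) = 211−2 = 209; sign = (−1)^209 = -1.
Via Zolotarev, sign(π_{112}) = (112|211) = -1.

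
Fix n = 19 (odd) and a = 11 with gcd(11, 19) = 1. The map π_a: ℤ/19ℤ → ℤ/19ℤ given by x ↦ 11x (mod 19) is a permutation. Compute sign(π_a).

Start at x=11: 11 → 7 → 1 → 11 (one orbit).
Cycle type of π: 3×6 + 1; total 7 cycles.
Σ(ℓ_i−1) = 19−7 = 12; sign = (−1)^12 = +1.
The Jacobi symbol (11|19) = +1 (Zolotarev) agrees.

+1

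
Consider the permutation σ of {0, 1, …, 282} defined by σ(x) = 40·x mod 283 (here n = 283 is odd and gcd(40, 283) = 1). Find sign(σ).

+1

Trace 59: π^k(59) = [59, 96, 161, 214, 70, 253, 215] for k=0..6.
Cycle lengths of π_40 on ℤ/283ℤ: [141, 141, 1]; 3 cycles in total.
With 3 cycles on 283 points, sign = (−1)^{283−3} = +1.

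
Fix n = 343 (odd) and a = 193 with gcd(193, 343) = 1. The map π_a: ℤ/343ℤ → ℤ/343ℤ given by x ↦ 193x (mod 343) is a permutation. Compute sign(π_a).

Trace 247: π^k(247) = [247, 337, 214, 142, 309, 298, 233] for k=0..6.
π_193 has 7 disjoint cycles with lengths [147, 147, 21, 21, 3, 3, 1] on {0,…,342}.
7 cycles on 343: each ℓ→(−1)^(ℓ−1), product (−1)^336 = +1.
Via Zolotarev, sign(π_{193}) = (193|343) = +1.

+1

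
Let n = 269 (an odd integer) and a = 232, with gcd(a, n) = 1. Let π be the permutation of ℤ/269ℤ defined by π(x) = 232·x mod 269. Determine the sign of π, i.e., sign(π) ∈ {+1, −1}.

+1

Start at x=57: 57 → 43 → 23 → 225 → 14 → 20 → 67 → … (one orbit).
Decompose π into cycles: lengths [134, 134, 1] (3 cycles, including the fixed point 0).
With 3 cycles on 269 points, sign = (−1)^{269−3} = +1.
The Jacobi symbol (232|269) = +1 (Zolotarev) agrees.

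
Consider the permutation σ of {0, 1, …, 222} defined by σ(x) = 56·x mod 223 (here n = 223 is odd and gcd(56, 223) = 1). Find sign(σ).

Start at x=1: 1 → 56 → 14 → 115 → 196 → 49 → 68 → … (one orbit).
Cycle lengths of π_56 on ℤ/223ℤ: [37, 37, 37, 37, 37, 37, 1]; 7 cycles in total.
7 cycles on 223: each ℓ→(−1)^(ℓ−1), product (−1)^216 = +1.

+1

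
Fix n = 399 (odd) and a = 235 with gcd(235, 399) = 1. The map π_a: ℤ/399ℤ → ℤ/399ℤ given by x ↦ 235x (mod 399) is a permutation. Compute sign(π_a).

Orbit of 163 under x↦235x: [163, 1, 235]… (length divides ord_399(235)).
Cycle type of π: 3×132 + 1×3; total 135 cycles.
With 135 cycles on 399 points, sign = (−1)^{399−135} = +1.
(235|399)_J = +1 (Zolotarev's lemma cross-check).

+1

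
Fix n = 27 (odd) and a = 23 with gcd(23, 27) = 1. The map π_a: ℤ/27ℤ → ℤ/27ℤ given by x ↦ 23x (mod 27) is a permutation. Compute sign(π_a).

-1

Orbit of 23 under x↦23x: [23, 16, 17, 13, 2, 19, 5]… (length divides ord_27(23)).
4 cycles of lengths [18, 6, 2, 1].
Σ(ℓ_i−1) = 27−4 = 23; sign = (−1)^23 = -1.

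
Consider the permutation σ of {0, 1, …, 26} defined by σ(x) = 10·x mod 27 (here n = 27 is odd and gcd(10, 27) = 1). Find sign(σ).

Start at x=1: 1 → 10 → 19 → 1 (one orbit).
The orbit structure of x ↦ 10x mod 27: 15 orbits of sizes [3, 3, 3, 3, 3, 3, 1, 1, 1, 1, 1, 1, 1, 1, 1].
Σ(ℓ_i−1) = 27−15 = 12; sign = (−1)^12 = +1.
The Jacobi symbol (10|27) = +1 (Zolotarev) agrees.

+1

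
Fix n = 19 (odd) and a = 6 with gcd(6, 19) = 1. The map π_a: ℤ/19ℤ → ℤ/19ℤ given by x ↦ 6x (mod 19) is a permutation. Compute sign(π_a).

+1

Orbit of 7 under x↦6x: [7, 4, 5, 11, 9, 16, 1]… (length divides ord_19(6)).
Decompose π into cycles: lengths [9, 9, 1] (3 cycles, including the fixed point 0).
Σ(ℓ_i−1) = 19−3 = 16; sign = (−1)^16 = +1.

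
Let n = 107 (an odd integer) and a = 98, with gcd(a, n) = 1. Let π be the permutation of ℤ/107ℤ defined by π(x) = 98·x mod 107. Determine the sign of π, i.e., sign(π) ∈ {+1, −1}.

Start at x=11: 11 → 8 → 35 → 6 → 53 → 58 → 13 → … (one orbit).
2 cycles of lengths [106, 1].
107 − 2 = 105 transpositions; sign(π) = (−1)^105 = -1.

-1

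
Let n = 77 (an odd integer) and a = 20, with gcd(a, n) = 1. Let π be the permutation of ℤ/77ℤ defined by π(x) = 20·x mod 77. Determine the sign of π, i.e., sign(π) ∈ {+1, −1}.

-1

Trace 64: π^k(64) = [64, 48, 36, 27, 1, 20, 15] for k=0..6.
π_20 has 12 disjoint cycles with lengths [10, 10, 10, 10, 10, 10, 5, 5, 2, 2, 2, 1] on {0,…,76}.
sign(π) = (−1)^{n − #cycles} = (−1)^{77−12} = (−1)^65 = -1.
Zolotarev: (20|77) = -1, matching the cycle-count sign.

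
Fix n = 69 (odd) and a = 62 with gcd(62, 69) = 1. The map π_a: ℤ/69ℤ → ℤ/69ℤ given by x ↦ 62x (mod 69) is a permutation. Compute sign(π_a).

-1

Trace 29: π^k(29) = [29, 4, 41, 58, 8, 13, 47] for k=0..6.
6 cycles of lengths [22, 22, 11, 11, 2, 1].
n − c = 69 − 6 = 63; sign = (−1)^63 = -1.
The Jacobi symbol (62|69) = -1 (Zolotarev) agrees.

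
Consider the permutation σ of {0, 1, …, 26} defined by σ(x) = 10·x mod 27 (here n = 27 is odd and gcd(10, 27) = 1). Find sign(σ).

+1

Trace 19: π^k(19) = [19, 1, 10] for k=0..2.
15 cycles of lengths [3, 3, 3, 3, 3, 3, 1, 1, 1, 1, 1, 1, 1, 1, 1].
15 cycles on 27: each ℓ→(−1)^(ℓ−1), product (−1)^12 = +1.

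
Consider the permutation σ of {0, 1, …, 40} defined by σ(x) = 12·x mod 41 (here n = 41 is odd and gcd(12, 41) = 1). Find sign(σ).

Orbit of 16 under x↦12x: [16, 28, 8, 14, 4, 7, 2]… (length divides ord_41(12)).
π_12 has 2 disjoint cycles with lengths [40, 1] on {0,…,40}.
sign(π) = (−1)^{n − #cycles} = (−1)^{41−2} = (−1)^39 = -1.

-1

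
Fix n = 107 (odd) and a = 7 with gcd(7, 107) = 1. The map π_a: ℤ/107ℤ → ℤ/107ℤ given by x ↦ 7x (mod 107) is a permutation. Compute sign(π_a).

-1

Start at x=6: 6 → 42 → 80 → 25 → 68 → 48 → 15 → … (one orbit).
The orbit structure of x ↦ 7x mod 107: 2 orbits of sizes [106, 1].
2 cycles on 107: each ℓ→(−1)^(ℓ−1), product (−1)^105 = -1.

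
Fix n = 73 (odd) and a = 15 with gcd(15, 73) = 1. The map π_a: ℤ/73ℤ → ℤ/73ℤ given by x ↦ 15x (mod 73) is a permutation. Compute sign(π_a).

Start at x=67: 67 → 56 → 37 → 44 → 3 → 45 → 18 → … (one orbit).
Cycle type of π: 72 + 1; total 2 cycles.
n − c = 73 − 2 = 71; sign = (−1)^71 = -1.
The Jacobi symbol (15|73) = -1 (Zolotarev) agrees.

-1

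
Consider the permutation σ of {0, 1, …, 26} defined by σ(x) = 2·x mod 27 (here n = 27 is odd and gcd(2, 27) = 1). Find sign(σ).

Orbit of 17 under x↦2x: [17, 7, 14, 1, 2, 4, 8]… (length divides ord_27(2)).
4 cycles of lengths [18, 6, 2, 1].
n − c = 27 − 4 = 23; sign = (−1)^23 = -1.
Via Zolotarev, sign(π_{2}) = (2|27) = -1.

-1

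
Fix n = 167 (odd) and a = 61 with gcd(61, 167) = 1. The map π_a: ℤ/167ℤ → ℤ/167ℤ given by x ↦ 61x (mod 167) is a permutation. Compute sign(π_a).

+1

Start at x=98: 98 → 133 → 97 → 72 → 50 → 44 → 12 → … (one orbit).
Decompose π into cycles: lengths [83, 83, 1] (3 cycles, including the fixed point 0).
n − c = 167 − 3 = 164; sign = (−1)^164 = +1.
Zolotarev: (61|167) = +1, matching the cycle-count sign.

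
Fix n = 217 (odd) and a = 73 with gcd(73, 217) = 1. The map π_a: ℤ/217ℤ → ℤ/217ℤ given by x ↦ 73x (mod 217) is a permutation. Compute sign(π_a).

+1

Trace 149: π^k(149) = [149, 27, 18, 12, 8, 150, 100] for k=0..6.
Cycle type of π: 30×7 + 6 + 1; total 9 cycles.
With 9 cycles on 217 points, sign = (−1)^{217−9} = +1.
(73|217)_J = +1 (Zolotarev's lemma cross-check).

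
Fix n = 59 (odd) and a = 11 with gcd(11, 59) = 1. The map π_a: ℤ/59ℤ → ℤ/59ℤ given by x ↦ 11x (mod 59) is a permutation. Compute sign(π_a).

-1

Trace 8: π^k(8) = [8, 29, 24, 28, 13, 25, 39] for k=0..6.
Decompose π into cycles: lengths [58, 1] (2 cycles, including the fixed point 0).
59 − 2 = 57 transpositions; sign(π) = (−1)^57 = -1.
Via Zolotarev, sign(π_{11}) = (11|59) = -1.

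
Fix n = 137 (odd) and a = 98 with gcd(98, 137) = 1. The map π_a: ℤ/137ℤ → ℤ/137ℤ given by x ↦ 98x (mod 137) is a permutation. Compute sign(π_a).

Trace 77: π^k(77) = [77, 11, 119, 17, 22, 101, 34] for k=0..6.
Cycle lengths of π_98 on ℤ/137ℤ: [68, 68, 1]; 3 cycles in total.
137 − 3 = 134 transpositions; sign(π) = (−1)^134 = +1.
Zolotarev: (98|137) = +1, matching the cycle-count sign.

+1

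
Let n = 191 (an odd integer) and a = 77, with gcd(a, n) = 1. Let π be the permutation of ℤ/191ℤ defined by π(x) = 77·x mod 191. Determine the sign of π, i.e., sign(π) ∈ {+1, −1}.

+1

Orbit of 144 under x↦77x: [144, 10, 6, 80, 48, 67, 2]… (length divides ord_191(77)).
Decompose π into cycles: lengths [95, 95, 1] (3 cycles, including the fixed point 0).
191 − 3 = 188 transpositions; sign(π) = (−1)^188 = +1.
Check: (77/191) = +1 by Zolotarev.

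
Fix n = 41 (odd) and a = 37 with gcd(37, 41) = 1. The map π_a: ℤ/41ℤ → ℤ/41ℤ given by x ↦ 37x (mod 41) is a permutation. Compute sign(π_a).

Orbit of 18 under x↦37x: [18, 10, 1, 37, 16]… (length divides ord_41(37)).
9 cycles of lengths [5, 5, 5, 5, 5, 5, 5, 5, 1].
41 − 9 = 32 transpositions; sign(π) = (−1)^32 = +1.

+1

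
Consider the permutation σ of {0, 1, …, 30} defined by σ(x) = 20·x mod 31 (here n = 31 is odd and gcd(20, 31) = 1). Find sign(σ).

+1

Trace 10: π^k(10) = [10, 14, 1, 20, 28, 2, 9] for k=0..6.
Cycle type of π: 15×2 + 1; total 3 cycles.
With 3 cycles on 31 points, sign = (−1)^{31−3} = +1.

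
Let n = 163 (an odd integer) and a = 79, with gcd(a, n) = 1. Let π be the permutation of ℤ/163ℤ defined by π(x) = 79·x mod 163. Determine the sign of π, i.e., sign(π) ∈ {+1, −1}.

Trace 82: π^k(82) = [82, 121, 105, 145, 45, 132, 159] for k=0..6.
Cycle type of π: 162 + 1; total 2 cycles.
2 cycles on 163: each ℓ→(−1)^(ℓ−1), product (−1)^161 = -1.
(79|163)_J = -1 (Zolotarev's lemma cross-check).

-1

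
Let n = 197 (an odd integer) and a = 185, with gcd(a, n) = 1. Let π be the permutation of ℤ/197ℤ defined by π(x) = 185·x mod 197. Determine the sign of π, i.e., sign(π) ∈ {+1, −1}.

-1

Orbit of 48 under x↦185x: [48, 15, 17, 190, 84, 174, 79]… (length divides ord_197(185)).
π_185 has 2 disjoint cycles with lengths [196, 1] on {0,…,196}.
sign(π) = (−1)^{n − #cycles} = (−1)^{197−2} = (−1)^195 = -1.
Check: (185/197) = -1 by Zolotarev.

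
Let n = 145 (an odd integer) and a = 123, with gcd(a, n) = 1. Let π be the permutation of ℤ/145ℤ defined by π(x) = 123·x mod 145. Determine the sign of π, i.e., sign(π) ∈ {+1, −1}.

Start at x=78: 78 → 24 → 52 → 16 → 83 → 59 → 7 → … (one orbit).
Cycle type of π: 28×4 + 7×4 + 4 + 1; total 10 cycles.
145 − 10 = 135 transpositions; sign(π) = (−1)^135 = -1.
The Jacobi symbol (123|145) = -1 (Zolotarev) agrees.

-1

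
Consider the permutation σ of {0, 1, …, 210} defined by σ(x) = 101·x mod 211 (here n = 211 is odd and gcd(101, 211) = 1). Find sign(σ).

+1

Trace 173: π^k(173) = [173, 171, 180, 34, 58, 161, 14] for k=0..6.
11 cycles of lengths [21, 21, 21, 21, 21, 21, 21, 21, 21, 21, 1].
With 11 cycles on 211 points, sign = (−1)^{211−11} = +1.
Via Zolotarev, sign(π_{101}) = (101|211) = +1.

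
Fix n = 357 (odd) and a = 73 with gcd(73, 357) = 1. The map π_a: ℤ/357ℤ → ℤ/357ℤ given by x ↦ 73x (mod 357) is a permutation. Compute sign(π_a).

+1

Orbit of 346 under x↦73x: [346, 268, 286, 172, 61, 169, 199]… (length divides ord_357(73)).
15 cycles of lengths [48, 48, 48, 48, 48, 48, 16, 16, 16, 6, 6, 6, 1, 1, 1].
sign(π) = (−1)^{n − #cycles} = (−1)^{357−15} = (−1)^342 = +1.
Check: (73/357) = +1 by Zolotarev.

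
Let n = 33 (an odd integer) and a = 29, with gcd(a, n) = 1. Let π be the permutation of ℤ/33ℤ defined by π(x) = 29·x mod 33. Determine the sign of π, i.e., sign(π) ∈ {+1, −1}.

+1

Start at x=31: 31 → 8 → 1 → 29 → 16 → 2 → 25 → … (one orbit).
5 cycles of lengths [10, 10, 10, 2, 1].
n − c = 33 − 5 = 28; sign = (−1)^28 = +1.
Check: (29/33) = +1 by Zolotarev.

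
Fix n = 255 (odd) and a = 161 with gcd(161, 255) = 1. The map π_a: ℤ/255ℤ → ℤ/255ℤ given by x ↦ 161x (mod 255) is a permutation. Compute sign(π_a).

Trace 1: π^k(1) = [1, 161, 166, 206, 16, 26, 106] for k=0..6.
Cycle type of π: 8×30 + 2×5 + 1×5; total 40 cycles.
With 40 cycles on 255 points, sign = (−1)^{255−40} = -1.
The Jacobi symbol (161|255) = -1 (Zolotarev) agrees.

-1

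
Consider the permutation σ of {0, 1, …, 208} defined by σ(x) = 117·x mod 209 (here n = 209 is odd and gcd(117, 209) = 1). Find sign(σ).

+1

Trace 167: π^k(167) = [167, 102, 21, 158, 94, 130, 162] for k=0..6.
5 cycles of lengths [90, 90, 18, 10, 1].
With 5 cycles on 209 points, sign = (−1)^{209−5} = +1.
Check: (117/209) = +1 by Zolotarev.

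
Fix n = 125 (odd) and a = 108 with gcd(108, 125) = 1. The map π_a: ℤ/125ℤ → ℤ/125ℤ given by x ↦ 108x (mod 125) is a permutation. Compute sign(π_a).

-1

Trace 38: π^k(38) = [38, 104, 107, 56, 48, 59, 122] for k=0..6.
The orbit structure of x ↦ 108x mod 125: 4 orbits of sizes [100, 20, 4, 1].
n − c = 125 − 4 = 121; sign = (−1)^121 = -1.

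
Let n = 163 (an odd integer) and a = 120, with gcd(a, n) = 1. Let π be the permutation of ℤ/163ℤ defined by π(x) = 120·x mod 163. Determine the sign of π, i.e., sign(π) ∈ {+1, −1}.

-1

Start at x=90: 90 → 42 → 150 → 70 → 87 → 8 → 145 → … (one orbit).
Decompose π into cycles: lengths [162, 1] (2 cycles, including the fixed point 0).
With 2 cycles on 163 points, sign = (−1)^{163−2} = -1.
Via Zolotarev, sign(π_{120}) = (120|163) = -1.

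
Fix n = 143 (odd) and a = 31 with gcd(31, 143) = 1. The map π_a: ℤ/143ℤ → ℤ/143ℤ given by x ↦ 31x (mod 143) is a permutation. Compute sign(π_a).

-1

Start at x=70: 70 → 25 → 60 → 1 → 31 → 103 → 47 → … (one orbit).
The orbit structure of x ↦ 31x mod 143: 12 orbits of sizes [20, 20, 20, 20, 20, 20, 5, 5, 4, 4, 4, 1].
143 − 12 = 131 transpositions; sign(π) = (−1)^131 = -1.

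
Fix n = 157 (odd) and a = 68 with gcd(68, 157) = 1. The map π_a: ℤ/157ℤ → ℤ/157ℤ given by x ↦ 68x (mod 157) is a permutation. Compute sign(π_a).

Orbit of 118 under x↦68x: [118, 17, 57, 108, 122, 132, 27]… (length divides ord_157(68)).
Cycle lengths of π_68 on ℤ/157ℤ: [78, 78, 1]; 3 cycles in total.
157 − 3 = 154 transpositions; sign(π) = (−1)^154 = +1.

+1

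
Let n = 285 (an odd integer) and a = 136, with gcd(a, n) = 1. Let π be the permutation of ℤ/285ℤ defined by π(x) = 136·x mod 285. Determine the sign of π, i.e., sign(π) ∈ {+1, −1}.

Trace 166: π^k(166) = [166, 61, 31, 226, 241, 1, 136] for k=0..6.
30 cycles of lengths [18, 18, 18, 18, 18, 18, 18, 18, 18, 18, 18, 18, 18, 18, 18, 1, 1, 1, 1, 1, 1, 1, 1, 1, 1, 1, 1, 1, 1, 1].
n − c = 285 − 30 = 255; sign = (−1)^255 = -1.
Check: (136/285) = -1 by Zolotarev.

-1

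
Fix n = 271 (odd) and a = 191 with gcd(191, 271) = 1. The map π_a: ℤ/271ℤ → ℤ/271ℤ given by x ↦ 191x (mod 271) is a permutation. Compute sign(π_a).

-1

Orbit of 261 under x↦191x: [261, 258, 227, 268, 240, 41, 243]… (length divides ord_271(191)).
4 cycles of lengths [90, 90, 90, 1].
4 cycles on 271: each ℓ→(−1)^(ℓ−1), product (−1)^267 = -1.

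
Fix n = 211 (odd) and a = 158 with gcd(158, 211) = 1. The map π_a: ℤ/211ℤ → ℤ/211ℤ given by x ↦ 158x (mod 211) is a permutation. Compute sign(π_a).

-1

Orbit of 16 under x↦158x: [16, 207, 1, 158, 66, 89, 136]… (length divides ord_211(158)).
Cycle type of π: 210 + 1; total 2 cycles.
Σ(ℓ_i−1) = 211−2 = 209; sign = (−1)^209 = -1.
Zolotarev: (158|211) = -1, matching the cycle-count sign.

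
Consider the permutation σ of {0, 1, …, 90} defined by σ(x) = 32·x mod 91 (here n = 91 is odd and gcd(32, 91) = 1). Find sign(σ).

Orbit of 2 under x↦32x: [2, 64, 46, 16, 57, 4, 37]… (length divides ord_91(32)).
π_32 has 10 disjoint cycles with lengths [12, 12, 12, 12, 12, 12, 12, 3, 3, 1] on {0,…,90}.
n − c = 91 − 10 = 81; sign = (−1)^81 = -1.
Check: (32/91) = -1 by Zolotarev.

-1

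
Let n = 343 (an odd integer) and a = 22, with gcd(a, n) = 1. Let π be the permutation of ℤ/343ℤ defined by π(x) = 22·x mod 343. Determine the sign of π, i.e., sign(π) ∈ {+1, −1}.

+1

Orbit of 148 under x↦22x: [148, 169, 288, 162, 134, 204, 29]… (length divides ord_343(22)).
Cycle lengths of π_22 on ℤ/343ℤ: [49, 49, 49, 49, 49, 49, 7, 7, 7, 7, 7, 7, 1, 1, 1, 1, 1, 1, 1]; 19 cycles in total.
343 − 19 = 324 transpositions; sign(π) = (−1)^324 = +1.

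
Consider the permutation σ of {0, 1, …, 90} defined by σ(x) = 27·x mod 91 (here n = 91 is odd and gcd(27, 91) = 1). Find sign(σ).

-1

Start at x=27: 27 → 1 → 27 (one orbit).
Cycle lengths of π_27 on ℤ/91ℤ: [2, 2, 2, 2, 2, 2, 2, 2, 2, 2, 2, 2, 2, 2, 2, 2, 2, 2, 2, 2, 2, 2, 2, 2, 2, 2, 2, 2, 2, 2, 2, 2, 2, 2, 2, 2, 2, 2, 2, 1, 1, 1, 1, 1, 1, 1, 1, 1, 1, 1, 1, 1]; 52 cycles in total.
With 52 cycles on 91 points, sign = (−1)^{91−52} = -1.
Check: (27/91) = -1 by Zolotarev.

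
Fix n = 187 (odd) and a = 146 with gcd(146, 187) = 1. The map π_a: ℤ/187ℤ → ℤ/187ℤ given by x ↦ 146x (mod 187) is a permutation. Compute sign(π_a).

-1

Orbit of 166 under x↦146x: [166, 113, 42, 148, 103, 78, 168]… (length divides ord_187(146)).
π_146 has 6 disjoint cycles with lengths [80, 80, 16, 5, 5, 1] on {0,…,186}.
sign(π) = (−1)^{n − #cycles} = (−1)^{187−6} = (−1)^181 = -1.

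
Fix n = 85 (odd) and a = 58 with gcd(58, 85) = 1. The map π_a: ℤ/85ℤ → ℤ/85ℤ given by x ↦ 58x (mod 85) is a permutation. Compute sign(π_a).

+1

Start at x=1: 1 → 58 → 49 → 37 → 21 → 28 → 9 → … (one orbit).
Cycle type of π: 16×5 + 4 + 1; total 7 cycles.
85 − 7 = 78 transpositions; sign(π) = (−1)^78 = +1.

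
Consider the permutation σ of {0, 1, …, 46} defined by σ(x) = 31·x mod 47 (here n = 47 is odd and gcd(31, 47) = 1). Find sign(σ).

-1

Start at x=2: 2 → 15 → 42 → 33 → 36 → 35 → 4 → … (one orbit).
Decompose π into cycles: lengths [46, 1] (2 cycles, including the fixed point 0).
Σ(ℓ_i−1) = 47−2 = 45; sign = (−1)^45 = -1.
Zolotarev: (31|47) = -1, matching the cycle-count sign.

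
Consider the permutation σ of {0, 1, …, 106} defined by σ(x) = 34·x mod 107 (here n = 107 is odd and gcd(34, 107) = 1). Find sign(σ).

+1

Orbit of 64 under x↦34x: [64, 36, 47, 100, 83, 40, 76]… (length divides ord_107(34)).
Decompose π into cycles: lengths [53, 53, 1] (3 cycles, including the fixed point 0).
With 3 cycles on 107 points, sign = (−1)^{107−3} = +1.
Via Zolotarev, sign(π_{34}) = (34|107) = +1.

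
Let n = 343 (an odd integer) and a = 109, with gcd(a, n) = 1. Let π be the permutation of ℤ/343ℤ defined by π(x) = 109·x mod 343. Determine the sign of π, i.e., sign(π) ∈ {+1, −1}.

Trace 113: π^k(113) = [113, 312, 51, 71, 193, 114, 78] for k=0..6.
The orbit structure of x ↦ 109x mod 343: 7 orbits of sizes [147, 147, 21, 21, 3, 3, 1].
sign(π) = (−1)^{n − #cycles} = (−1)^{343−7} = (−1)^336 = +1.
Zolotarev: (109|343) = +1, matching the cycle-count sign.

+1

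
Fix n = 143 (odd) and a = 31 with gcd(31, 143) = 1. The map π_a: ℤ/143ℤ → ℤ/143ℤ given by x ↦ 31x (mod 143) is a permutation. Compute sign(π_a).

-1

Trace 25: π^k(25) = [25, 60, 1, 31, 103, 47, 27] for k=0..6.
Decompose π into cycles: lengths [20, 20, 20, 20, 20, 20, 5, 5, 4, 4, 4, 1] (12 cycles, including the fixed point 0).
sign(π) = (−1)^{n − #cycles} = (−1)^{143−12} = (−1)^131 = -1.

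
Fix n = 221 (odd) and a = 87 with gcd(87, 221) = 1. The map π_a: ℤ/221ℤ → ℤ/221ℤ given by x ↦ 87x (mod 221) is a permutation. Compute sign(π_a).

+1

Trace 120: π^k(120) = [120, 53, 191, 42, 118, 100, 81] for k=0..6.
π_87 has 15 disjoint cycles with lengths [24, 24, 24, 24, 24, 24, 24, 24, 8, 8, 3, 3, 3, 3, 1] on {0,…,220}.
221 − 15 = 206 transpositions; sign(π) = (−1)^206 = +1.
(87|221)_J = +1 (Zolotarev's lemma cross-check).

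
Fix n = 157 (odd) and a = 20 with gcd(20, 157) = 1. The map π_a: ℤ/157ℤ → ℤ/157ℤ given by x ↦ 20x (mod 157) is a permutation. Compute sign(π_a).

-1

Orbit of 80 under x↦20x: [80, 30, 129, 68, 104, 39, 152]… (length divides ord_157(20)).
Decompose π into cycles: lengths [156, 1] (2 cycles, including the fixed point 0).
n − c = 157 − 2 = 155; sign = (−1)^155 = -1.
Zolotarev: (20|157) = -1, matching the cycle-count sign.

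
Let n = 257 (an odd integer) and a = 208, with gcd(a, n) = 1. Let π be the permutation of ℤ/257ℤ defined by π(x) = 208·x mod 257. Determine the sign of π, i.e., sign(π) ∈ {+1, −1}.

Trace 213: π^k(213) = [213, 100, 240, 62, 46, 59, 193] for k=0..6.
Cycle lengths of π_208 on ℤ/257ℤ: [128, 128, 1]; 3 cycles in total.
3 cycles on 257: each ℓ→(−1)^(ℓ−1), product (−1)^254 = +1.
Check: (208/257) = +1 by Zolotarev.

+1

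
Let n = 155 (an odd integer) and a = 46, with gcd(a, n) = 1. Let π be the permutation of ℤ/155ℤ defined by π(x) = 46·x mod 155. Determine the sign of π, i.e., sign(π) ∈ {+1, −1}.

Trace 16: π^k(16) = [16, 116, 66, 91, 1, 46, 101] for k=0..6.
Cycle lengths of π_46 on ℤ/155ℤ: [10, 10, 10, 10, 10, 10, 10, 10, 10, 10, 10, 10, 10, 10, 10, 1, 1, 1, 1, 1]; 20 cycles in total.
155 − 20 = 135 transpositions; sign(π) = (−1)^135 = -1.
Check: (46/155) = -1 by Zolotarev.

-1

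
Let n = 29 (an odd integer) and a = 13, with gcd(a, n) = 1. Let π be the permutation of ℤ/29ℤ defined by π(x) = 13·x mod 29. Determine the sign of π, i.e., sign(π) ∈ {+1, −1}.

Orbit of 28 under x↦13x: [28, 16, 5, 7, 4, 23, 9]… (length divides ord_29(13)).
π_13 has 3 disjoint cycles with lengths [14, 14, 1] on {0,…,28}.
3 cycles on 29: each ℓ→(−1)^(ℓ−1), product (−1)^26 = +1.
Check: (13/29) = +1 by Zolotarev.

+1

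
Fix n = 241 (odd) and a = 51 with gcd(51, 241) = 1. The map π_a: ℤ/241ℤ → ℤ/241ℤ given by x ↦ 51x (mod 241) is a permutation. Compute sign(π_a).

Orbit of 78 under x↦51x: [78, 122, 197, 166, 31, 135, 137]… (length divides ord_241(51)).
2 cycles of lengths [240, 1].
With 2 cycles on 241 points, sign = (−1)^{241−2} = -1.
The Jacobi symbol (51|241) = -1 (Zolotarev) agrees.

-1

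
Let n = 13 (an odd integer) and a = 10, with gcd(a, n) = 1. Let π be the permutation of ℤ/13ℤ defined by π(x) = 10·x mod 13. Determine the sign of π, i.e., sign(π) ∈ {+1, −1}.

Orbit of 3 under x↦10x: [3, 4, 1, 10, 9, 12]… (length divides ord_13(10)).
Cycle lengths of π_10 on ℤ/13ℤ: [6, 6, 1]; 3 cycles in total.
n − c = 13 − 3 = 10; sign = (−1)^10 = +1.
Zolotarev: (10|13) = +1, matching the cycle-count sign.

+1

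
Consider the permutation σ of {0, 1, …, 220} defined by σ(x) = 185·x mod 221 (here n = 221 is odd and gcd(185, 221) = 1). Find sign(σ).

Start at x=185: 185 → 191 → 196 → 16 → 87 → 183 → 42 → … (one orbit).
Decompose π into cycles: lengths [24, 24, 24, 24, 24, 24, 24, 24, 8, 8, 3, 3, 3, 3, 1] (15 cycles, including the fixed point 0).
221 − 15 = 206 transpositions; sign(π) = (−1)^206 = +1.
The Jacobi symbol (185|221) = +1 (Zolotarev) agrees.

+1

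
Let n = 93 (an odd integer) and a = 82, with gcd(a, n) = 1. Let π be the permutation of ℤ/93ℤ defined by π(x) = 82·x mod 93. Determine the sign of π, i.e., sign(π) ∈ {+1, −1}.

Start at x=28: 28 → 64 → 40 → 25 → 4 → 49 → 19 → … (one orbit).
The orbit structure of x ↦ 82x mod 93: 9 orbits of sizes [15, 15, 15, 15, 15, 15, 1, 1, 1].
With 9 cycles on 93 points, sign = (−1)^{93−9} = +1.
The Jacobi symbol (82|93) = +1 (Zolotarev) agrees.

+1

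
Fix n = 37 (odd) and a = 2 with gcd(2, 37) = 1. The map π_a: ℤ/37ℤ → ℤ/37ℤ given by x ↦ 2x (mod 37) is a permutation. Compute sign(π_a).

-1

Trace 34: π^k(34) = [34, 31, 25, 13, 26, 15, 30] for k=0..6.
Cycle lengths of π_2 on ℤ/37ℤ: [36, 1]; 2 cycles in total.
37 − 2 = 35 transpositions; sign(π) = (−1)^35 = -1.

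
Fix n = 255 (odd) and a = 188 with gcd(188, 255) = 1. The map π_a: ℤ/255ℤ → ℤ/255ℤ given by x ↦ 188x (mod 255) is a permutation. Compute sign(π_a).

Orbit of 1 under x↦188x: [1, 188, 154, 137]… (length divides ord_255(188)).
π_188 has 85 disjoint cycles with lengths [4, 4, 4, 4, 4, 4, 4, 4, 4, 4, 4, 4, 4, 4, 4, 4, 4, 4, 4, 4, 4, 4, 4, 4, 4, 4, 4, 4, 4, 4, 4, 4, 4, 4, 4, 4, 4, 4, 4, 4, 4, 4, 4, 4, 4, 4, 4, 4, 4, 4, 4, 2, 2, 2, 2, 2, 2, 2, 2, 2, 2, 2, 2, 2, 2, 2, 2, 2, 1, 1, 1, 1, 1, 1, 1, 1, 1, 1, 1, 1, 1, 1, 1, 1, 1] on {0,…,254}.
85 cycles on 255: each ℓ→(−1)^(ℓ−1), product (−1)^170 = +1.
Zolotarev: (188|255) = +1, matching the cycle-count sign.

+1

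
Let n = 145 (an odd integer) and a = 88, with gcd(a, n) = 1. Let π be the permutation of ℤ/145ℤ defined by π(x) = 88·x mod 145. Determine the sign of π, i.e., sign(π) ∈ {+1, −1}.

-1

Start at x=117: 117 → 1 → 88 → 59 → 117 (one orbit).
Cycle lengths of π_88 on ℤ/145ℤ: [4, 4, 4, 4, 4, 4, 4, 4, 4, 4, 4, 4, 4, 4, 4, 4, 4, 4, 4, 4, 4, 4, 4, 4, 4, 4, 4, 4, 4, 1, 1, 1, 1, 1, 1, 1, 1, 1, 1, 1, 1, 1, 1, 1, 1, 1, 1, 1, 1, 1, 1, 1, 1, 1, 1, 1, 1, 1]; 58 cycles in total.
n − c = 145 − 58 = 87; sign = (−1)^87 = -1.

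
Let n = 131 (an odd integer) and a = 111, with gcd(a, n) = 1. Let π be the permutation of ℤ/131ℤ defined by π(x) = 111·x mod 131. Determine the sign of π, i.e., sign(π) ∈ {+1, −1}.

Start at x=53: 53 → 119 → 109 → 47 → 108 → 67 → 101 → … (one orbit).
π_111 has 2 disjoint cycles with lengths [130, 1] on {0,…,130}.
With 2 cycles on 131 points, sign = (−1)^{131−2} = -1.

-1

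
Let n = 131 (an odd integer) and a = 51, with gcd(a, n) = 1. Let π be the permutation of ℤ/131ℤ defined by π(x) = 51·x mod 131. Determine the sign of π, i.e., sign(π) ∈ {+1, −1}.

Start at x=39: 39 → 24 → 45 → 68 → 62 → 18 → 1 → … (one orbit).
Decompose π into cycles: lengths [26, 26, 26, 26, 26, 1] (6 cycles, including the fixed point 0).
Σ(ℓ_i−1) = 131−6 = 125; sign = (−1)^125 = -1.
The Jacobi symbol (51|131) = -1 (Zolotarev) agrees.

-1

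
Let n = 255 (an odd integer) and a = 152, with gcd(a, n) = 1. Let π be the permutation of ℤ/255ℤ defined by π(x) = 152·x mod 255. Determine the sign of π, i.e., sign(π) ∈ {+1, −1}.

+1

Start at x=1: 1 → 152 → 154 → 203 → 1 (one orbit).
77 cycles of lengths [4, 4, 4, 4, 4, 4, 4, 4, 4, 4, 4, 4, 4, 4, 4, 4, 4, 4, 4, 4, 4, 4, 4, 4, 4, 4, 4, 4, 4, 4, 4, 4, 4, 4, 4, 4, 4, 4, 4, 4, 4, 4, 4, 4, 4, 4, 4, 4, 4, 4, 4, 2, 2, 2, 2, 2, 2, 2, 2, 2, 2, 2, 2, 2, 2, 2, 2, 2, 2, 2, 2, 2, 2, 2, 2, 2, 1].
n − c = 255 − 77 = 178; sign = (−1)^178 = +1.
(152|255)_J = +1 (Zolotarev's lemma cross-check).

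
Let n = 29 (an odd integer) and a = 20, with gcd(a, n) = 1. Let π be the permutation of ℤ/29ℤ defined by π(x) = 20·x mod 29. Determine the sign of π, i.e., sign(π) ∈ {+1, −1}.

+1

Start at x=7: 7 → 24 → 16 → 1 → 20 → 23 → 25 → 7 (one orbit).
Cycle type of π: 7×4 + 1; total 5 cycles.
29 − 5 = 24 transpositions; sign(π) = (−1)^24 = +1.
Via Zolotarev, sign(π_{20}) = (20|29) = +1.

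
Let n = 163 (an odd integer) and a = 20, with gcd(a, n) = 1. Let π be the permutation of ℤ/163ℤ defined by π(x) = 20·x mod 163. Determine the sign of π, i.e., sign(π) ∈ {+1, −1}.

-1

Orbit of 17 under x↦20x: [17, 14, 117, 58, 19, 54, 102]… (length divides ord_163(20)).
Cycle type of π: 162 + 1; total 2 cycles.
Σ(ℓ_i−1) = 163−2 = 161; sign = (−1)^161 = -1.
(20|163)_J = -1 (Zolotarev's lemma cross-check).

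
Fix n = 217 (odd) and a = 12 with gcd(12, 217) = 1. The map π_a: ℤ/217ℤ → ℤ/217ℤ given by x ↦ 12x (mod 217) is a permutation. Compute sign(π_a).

+1

Trace 153: π^k(153) = [153, 100, 115, 78, 68, 165, 27] for k=0..6.
The orbit structure of x ↦ 12x mod 217: 9 orbits of sizes [30, 30, 30, 30, 30, 30, 30, 6, 1].
217 − 9 = 208 transpositions; sign(π) = (−1)^208 = +1.
(12|217)_J = +1 (Zolotarev's lemma cross-check).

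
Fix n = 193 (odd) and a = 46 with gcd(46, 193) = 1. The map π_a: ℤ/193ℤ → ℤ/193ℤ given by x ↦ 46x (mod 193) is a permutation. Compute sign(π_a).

Start at x=109: 109 → 189 → 9 → 28 → 130 → 190 → 55 → … (one orbit).
Decompose π into cycles: lengths [48, 48, 48, 48, 1] (5 cycles, including the fixed point 0).
n − c = 193 − 5 = 188; sign = (−1)^188 = +1.

+1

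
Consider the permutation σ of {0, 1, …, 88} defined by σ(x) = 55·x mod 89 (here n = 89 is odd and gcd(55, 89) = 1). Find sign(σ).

Start at x=55: 55 → 88 → 34 → 1 → 55 (one orbit).
Cycle lengths of π_55 on ℤ/89ℤ: [4, 4, 4, 4, 4, 4, 4, 4, 4, 4, 4, 4, 4, 4, 4, 4, 4, 4, 4, 4, 4, 4, 1]; 23 cycles in total.
sign(π) = (−1)^{n − #cycles} = (−1)^{89−23} = (−1)^66 = +1.

+1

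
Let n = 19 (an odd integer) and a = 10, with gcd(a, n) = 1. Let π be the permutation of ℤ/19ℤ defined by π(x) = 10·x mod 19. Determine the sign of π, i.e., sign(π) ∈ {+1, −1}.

Trace 7: π^k(7) = [7, 13, 16, 8, 4, 2, 1] for k=0..6.
Cycle lengths of π_10 on ℤ/19ℤ: [18, 1]; 2 cycles in total.
sign(π) = (−1)^{n − #cycles} = (−1)^{19−2} = (−1)^17 = -1.

-1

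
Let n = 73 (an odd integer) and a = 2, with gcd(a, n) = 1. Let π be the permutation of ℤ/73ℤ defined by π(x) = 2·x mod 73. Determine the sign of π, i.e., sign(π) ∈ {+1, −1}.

+1

Start at x=8: 8 → 16 → 32 → 64 → 55 → 37 → 1 → … (one orbit).
Cycle type of π: 9×8 + 1; total 9 cycles.
n − c = 73 − 9 = 64; sign = (−1)^64 = +1.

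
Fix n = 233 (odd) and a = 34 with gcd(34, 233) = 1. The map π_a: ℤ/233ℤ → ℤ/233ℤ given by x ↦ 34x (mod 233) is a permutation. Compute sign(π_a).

Trace 99: π^k(99) = [99, 104, 41, 229, 97, 36, 59] for k=0..6.
2 cycles of lengths [232, 1].
Σ(ℓ_i−1) = 233−2 = 231; sign = (−1)^231 = -1.
Check: (34/233) = -1 by Zolotarev.

-1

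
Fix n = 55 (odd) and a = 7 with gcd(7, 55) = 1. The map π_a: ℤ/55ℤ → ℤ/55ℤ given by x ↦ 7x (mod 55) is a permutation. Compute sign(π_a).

+1

Start at x=18: 18 → 16 → 2 → 14 → 43 → 26 → 17 → … (one orbit).
Decompose π into cycles: lengths [20, 20, 10, 4, 1] (5 cycles, including the fixed point 0).
n − c = 55 − 5 = 50; sign = (−1)^50 = +1.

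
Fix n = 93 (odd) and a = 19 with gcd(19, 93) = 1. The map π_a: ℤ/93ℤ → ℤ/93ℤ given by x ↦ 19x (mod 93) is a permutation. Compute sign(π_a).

Start at x=16: 16 → 25 → 10 → 4 → 76 → 49 → 1 → … (one orbit).
Cycle lengths of π_19 on ℤ/93ℤ: [15, 15, 15, 15, 15, 15, 1, 1, 1]; 9 cycles in total.
Σ(ℓ_i−1) = 93−9 = 84; sign = (−1)^84 = +1.
Check: (19/93) = +1 by Zolotarev.

+1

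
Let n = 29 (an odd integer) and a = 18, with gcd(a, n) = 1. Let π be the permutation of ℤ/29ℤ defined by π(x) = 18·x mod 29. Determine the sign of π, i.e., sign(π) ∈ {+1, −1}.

-1

Trace 18: π^k(18) = [18, 5, 3, 25, 15, 9, 17] for k=0..6.
Cycle type of π: 28 + 1; total 2 cycles.
2 cycles on 29: each ℓ→(−1)^(ℓ−1), product (−1)^27 = -1.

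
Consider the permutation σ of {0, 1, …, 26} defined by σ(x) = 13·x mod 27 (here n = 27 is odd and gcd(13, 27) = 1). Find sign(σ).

Orbit of 10 under x↦13x: [10, 22, 16, 19, 4, 25, 1]… (length divides ord_27(13)).
Cycle lengths of π_13 on ℤ/27ℤ: [9, 9, 3, 3, 1, 1, 1]; 7 cycles in total.
Σ(ℓ_i−1) = 27−7 = 20; sign = (−1)^20 = +1.
Check: (13/27) = +1 by Zolotarev.

+1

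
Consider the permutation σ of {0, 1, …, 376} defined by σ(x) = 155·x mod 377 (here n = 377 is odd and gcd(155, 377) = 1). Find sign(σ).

Trace 337: π^k(337) = [337, 209, 350, 339, 142, 144, 77] for k=0..6.
The orbit structure of x ↦ 155x mod 377: 20 orbits of sizes [28, 28, 28, 28, 28, 28, 28, 28, 28, 28, 28, 28, 28, 2, 2, 2, 2, 2, 2, 1].
377 − 20 = 357 transpositions; sign(π) = (−1)^357 = -1.

-1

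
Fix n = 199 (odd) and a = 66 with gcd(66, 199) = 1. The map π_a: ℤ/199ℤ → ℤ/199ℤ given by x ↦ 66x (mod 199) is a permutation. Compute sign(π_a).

Orbit of 103 under x↦66x: [103, 32, 122, 92, 102, 165, 144]… (length divides ord_199(66)).
Cycle type of π: 99×2 + 1; total 3 cycles.
199 − 3 = 196 transpositions; sign(π) = (−1)^196 = +1.
Zolotarev: (66|199) = +1, matching the cycle-count sign.

+1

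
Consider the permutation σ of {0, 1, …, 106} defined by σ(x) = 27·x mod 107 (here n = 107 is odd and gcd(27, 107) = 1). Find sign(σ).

Orbit of 4 under x↦27x: [4, 1, 27, 87, 102, 79, 100]… (length divides ord_107(27)).
π_27 has 3 disjoint cycles with lengths [53, 53, 1] on {0,…,106}.
n − c = 107 − 3 = 104; sign = (−1)^104 = +1.
Check: (27/107) = +1 by Zolotarev.

+1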